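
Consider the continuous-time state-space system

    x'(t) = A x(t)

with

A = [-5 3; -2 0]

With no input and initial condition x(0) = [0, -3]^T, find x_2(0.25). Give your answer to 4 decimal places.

-2.6246

det(sI - A) = s^2 - (tr A)s + det A, with tr A = (-5) + 0 = -5 and det A = (-5)·0 - 3·(-2) = 0 - (-6) = 6.
So p(s) = det(sI - A) = s^2 + 5s + 6.
Factor s^2 + 5s + 6: two numbers with sum -5 and product 6 are -2 and -3, so s^2 + 5s + 6 = (s + 2)(s + 3).
Hence p(s) = (s + 2) (s + 3), with roots -3, -2.
The eigenvalues -3, -2 are distinct and real, so A is diagonalisable and x(t) = e^{At} x(0) = V diag(e^{λ_i t}) V^{-1} x(0), where the columns of V are the eigenvectors.
λ = -3: A - (-3)I = [[-2, 3], [-2, 3]]. Row 1 gives (-2)·v1 + 3·v2 = 0, so take v_1 = [3, 2]^T.
λ = -2: A - (-2)I = [[-3, 3], [-2, 2]]. Row 1 gives (-3)·v1 + 3·v2 = 0, so take v_2 = [1, 1]^T.
V = [v_1 v_2] = [[3, 1], [2, 1]] has det V = 1, so V^{-1} = adj(V)/det V = [[1, -1], [-2, 3]].
Modal coordinates z(0) = V^{-1} x(0): 1·0 + (-1)·(-3) = 3; (-2)·0 + 3·(-3) = -9; so z(0) = [3, -9]^T.
x_2(t) = Σ_i (v_i)_2 · z_i(0) · e^{λ_i t} (row 2 of V times the modal terms).
x_2(0.25) = 2·3·e^{-3·0.25} + 1·(-9)·e^{-2·0.25} = 6·0.472367 + (-9)·0.606531 = -2.6246.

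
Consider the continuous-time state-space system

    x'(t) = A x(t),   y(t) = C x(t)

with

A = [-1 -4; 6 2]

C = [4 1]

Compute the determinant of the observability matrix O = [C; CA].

CA = [[2, -14]]
Observability matrix O = [C; CA] = [[4, 1], [2, -14]]
det(O) = 4·(-14) - 1·2 = -56 - 2 = -58
Since det(O) ≠ 0, rank(O) = 2 and the system is completely observable.

-58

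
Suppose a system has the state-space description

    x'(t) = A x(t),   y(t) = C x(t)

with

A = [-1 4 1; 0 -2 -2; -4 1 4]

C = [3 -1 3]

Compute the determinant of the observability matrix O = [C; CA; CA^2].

11680

CA = [[-15, 17, 17]]
CA^2 = [[-53, -77, 19]]
Observability matrix O = [C; CA; CA^2] = [[3, -1, 3], [-15, 17, 17], [-53, -77, 19]]
Expanding along the first row, det(O) = 3·(17·19 - 17·(-77)) - (-1)·((-15)·19 - 17·(-53)) + 3·((-15)·(-77) - 17·(-53)) = 3·1632 - (-1)·616 + 3·2056 = 11680
Since det(O) ≠ 0, rank(O) = 3 and the system is completely observable.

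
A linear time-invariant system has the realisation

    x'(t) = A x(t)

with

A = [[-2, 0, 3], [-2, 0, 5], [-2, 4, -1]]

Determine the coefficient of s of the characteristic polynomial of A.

Expand det(sI - A) for the 3×3 matrix.
p(s) = s^3 + 3s^2 - 12s - 16.
(Check: constant term = det(-A) = (-1)^3 det A = -16; coefficient of s^2 = -tr A = 3.)
The coefficient of s is -12.

-12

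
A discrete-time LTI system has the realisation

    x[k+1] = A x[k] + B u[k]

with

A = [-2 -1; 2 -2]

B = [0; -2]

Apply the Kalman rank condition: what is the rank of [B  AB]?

AB = [[2], [4]]
Controllability matrix C = [B  AB] = [[0, 2], [-2, 4]]
det(C) = 0·4 - 2·(-2) = 0 - (-4) = 4 ≠ 0, so rank(C) = 2.
rank(C) = 2 = n, so the pair (A, B) is completely controllable.

2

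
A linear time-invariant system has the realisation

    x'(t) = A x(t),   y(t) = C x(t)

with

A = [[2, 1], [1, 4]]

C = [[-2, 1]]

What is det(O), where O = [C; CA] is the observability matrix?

-1

CA = [[-3, 2]]
Observability matrix O = [C; CA] = [[-2, 1], [-3, 2]]
det(O) = (-2)·2 - 1·(-3) = -4 - (-3) = -1
Since det(O) ≠ 0, rank(O) = 2 and the system is completely observable.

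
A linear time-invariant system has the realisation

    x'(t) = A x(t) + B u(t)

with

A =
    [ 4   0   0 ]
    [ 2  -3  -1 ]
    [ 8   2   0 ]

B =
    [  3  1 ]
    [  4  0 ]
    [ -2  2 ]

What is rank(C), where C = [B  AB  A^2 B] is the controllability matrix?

AB = [[12, 4], [-4, 0], [32, 8]]
A^2B = [[48, 16], [4, 0], [88, 32]]
Controllability matrix C = [B  AB  A^2B] = [[3, 1, 12, 4, 48, 16], [4, 0, -4, 0, 4, 0], [-2, 2, 32, 8, 88, 32]]
The rows r1, r2, r3 of C are linearly dependent: -2·r1 + 2·r2 + r3 = 0 (check each entry), so rank(C) ≤ 2.
The 2×2 minor from rows 1, 2, columns 1, 2 is 3·0 - 1·4 = 0 - 4 = -4 ≠ 0, so rank(C) = 2.
rank(C) = 2 < n = 3, so the pair (A, B) is not completely controllable.

2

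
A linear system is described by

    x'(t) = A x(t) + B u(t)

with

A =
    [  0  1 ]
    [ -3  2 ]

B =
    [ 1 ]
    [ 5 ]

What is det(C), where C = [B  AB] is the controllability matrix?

-18

AB = [[5], [7]]
Controllability matrix C = [B  AB] = [[1, 5], [5, 7]]
det(C) = 1·7 - 5·5 = 7 - 25 = -18
Since det(C) ≠ 0, rank(C) = 2 and the system is completely controllable.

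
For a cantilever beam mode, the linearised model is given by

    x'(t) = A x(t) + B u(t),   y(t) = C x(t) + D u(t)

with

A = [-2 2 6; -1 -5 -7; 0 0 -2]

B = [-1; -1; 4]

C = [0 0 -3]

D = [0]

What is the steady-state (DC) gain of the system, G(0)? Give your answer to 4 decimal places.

-6.0000

G(0) = C(-A)^{-1}B + D = -C A^{-1} B + D.
det A = -24, so A^{-1} = (1/-24)·adj(A) = [[-5/12, -1/6, -2/3], [1/12, -1/6, 5/6], [0, 0, -1/2]]
A^{-1} B = [-25/12, 41/12, -2]^T
C A^{-1} B = 6
G(0) = D - C A^{-1} B = 0 - (6) = -6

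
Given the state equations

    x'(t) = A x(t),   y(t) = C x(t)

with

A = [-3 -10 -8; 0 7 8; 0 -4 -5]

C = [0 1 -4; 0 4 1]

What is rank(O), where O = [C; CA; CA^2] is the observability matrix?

CA = [[0, 23, 28], [0, 24, 27]]
CA^2 = [[0, 49, 44], [0, 60, 57]]
Observability matrix O = [C; CA; CA^2] = [[0, 1, -4], [0, 4, 1], [0, 23, 28], [0, 24, 27], [0, 49, 44], [0, 60, 57]]
Column 1 of O is identically zero, so rank(O) ≤ 2.
The 2×2 minor from rows 1, 2, columns 2, 3 is 1·1 - (-4)·4 = 1 - (-16) = 17 ≠ 0, so rank(O) = 2.
rank(O) = 2 < n = 3, so the pair (A, C) is not completely observable.

2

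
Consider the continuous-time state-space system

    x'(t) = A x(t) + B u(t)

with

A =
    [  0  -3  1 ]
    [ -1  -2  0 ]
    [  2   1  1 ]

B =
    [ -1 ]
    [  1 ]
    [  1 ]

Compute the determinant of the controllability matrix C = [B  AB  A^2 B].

-20

AB = [[-2], [-1], [0]]
A^2B = [[3], [4], [-5]]
Controllability matrix C = [B  AB  A^2B] = [[-1, -2, 3], [1, -1, 4], [1, 0, -5]]
Expanding along the first row, det(C) = (-1)·((-1)·(-5) - 4·0) - (-2)·(1·(-5) - 4·1) + 3·(1·0 - (-1)·1) = (-1)·5 - (-2)·(-9) + 3·1 = -20
Since det(C) ≠ 0, rank(C) = 3 and the system is completely controllable.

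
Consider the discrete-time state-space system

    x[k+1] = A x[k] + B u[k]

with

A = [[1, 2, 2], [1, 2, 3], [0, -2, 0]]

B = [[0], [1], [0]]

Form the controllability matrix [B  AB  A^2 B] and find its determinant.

AB = [[2], [2], [-2]]
A^2B = [[2], [0], [-4]]
Controllability matrix C = [B  AB  A^2B] = [[0, 2, 2], [1, 2, 0], [0, -2, -4]]
Expanding along the first row, det(C) = 0·(2·(-4) - 0·(-2)) - 2·(1·(-4) - 0·0) + 2·(1·(-2) - 2·0) = 0·(-8) - 2·(-4) + 2·(-2) = 4
Since det(C) ≠ 0, rank(C) = 3 and the system is completely controllable.

4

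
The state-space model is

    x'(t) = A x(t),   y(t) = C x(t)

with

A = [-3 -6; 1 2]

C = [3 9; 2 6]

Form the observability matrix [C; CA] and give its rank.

CA = [[0, 0], [0, 0]]
Observability matrix O = [C; CA] = [[3, 9], [2, 6], [0, 0], [0, 0]]
Every row of O is a scalar multiple of row 1 = [3, 9] (multipliers 1, 2/3, 0, 0), so the rows span a one-dimensional space.
O ≠ 0, hence rank(O) = 1.
rank(O) = 1 < n = 2, so the pair (A, C) is not completely observable.

1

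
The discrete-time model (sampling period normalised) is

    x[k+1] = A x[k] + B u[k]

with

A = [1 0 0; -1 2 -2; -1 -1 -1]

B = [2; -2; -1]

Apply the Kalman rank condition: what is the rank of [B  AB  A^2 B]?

AB = [[2], [-4], [1]]
A^2B = [[2], [-12], [1]]
Controllability matrix C = [B  AB  A^2B] = [[2, 2, 2], [-2, -4, -12], [-1, 1, 1]]
det(C) = 2·((-4)·1 - (-12)·1) - 2·((-2)·1 - (-12)·(-1)) + 2·((-2)·1 - (-4)·(-1)) = 2·8 - 2·(-14) + 2·(-6) = 32 ≠ 0, so rank(C) = 3.
rank(C) = 3 = n, so the pair (A, B) is completely controllable.

3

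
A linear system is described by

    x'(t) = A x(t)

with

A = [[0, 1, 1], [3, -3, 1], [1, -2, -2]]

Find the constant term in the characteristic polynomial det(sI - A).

-4

Expand det(sI - A) for the 3×3 matrix.
p(s) = s^3 + 5s^2 + 4s - 4.
(Check: constant term = det(-A) = (-1)^3 det A = -4; coefficient of s^2 = -tr A = 5.)
The constant term is -4.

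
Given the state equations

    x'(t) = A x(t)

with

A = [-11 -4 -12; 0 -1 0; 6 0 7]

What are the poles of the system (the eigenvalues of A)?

det(sI - A) = s^3 - (tr A)s^2 + (M11 + M22 + M33)s - det A, where Mii is the 2×2 principal minor of A obtained by deleting row i and column i.
tr A = (-11) + (-1) + 7 = -5; M11 = (-1)·7 - 0·0 = -7 - 0 = -7; M22 = (-11)·7 - (-12)·6 = -77 - (-72) = -5; M33 = (-11)·(-1) - (-4)·0 = 11 - 0 = 11; sum of minors = -1.
det A = (-11)·((-1)·7 - 0·0) - (-4)·(0·7 - 0·6) + (-12)·(0·0 - (-1)·6) = (-11)·(-7) - (-4)·0 + (-12)·6 = 5.
So p(s) = det(sI - A) = s^3 + 5s^2 - s - 5.
Rational-root test: any integer root divides -5. Testing small divisors, s = -1 works: p(-1) = -1 + 5 + 1 + (-5) = 0, so (s + 1) is a factor.
Dividing, p(s) = (s + 1)(s^2 + 4s - 5).
Factor s^2 + 4s - 5: two numbers with sum -4 and product -5 are 1 and -5, so s^2 + 4s - 5 = (s - 1)(s + 5).
Hence p(s) = (s - 1) (s + 1) (s + 5), with roots -5, -1, 1.
At least one eigenvalue has non-negative real part, so the system is not asymptotically stable.

-5, -1, 1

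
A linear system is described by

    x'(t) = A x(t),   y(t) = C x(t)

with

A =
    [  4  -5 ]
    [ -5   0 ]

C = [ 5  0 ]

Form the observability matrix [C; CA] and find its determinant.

-125

CA = [[20, -25]]
Observability matrix O = [C; CA] = [[5, 0], [20, -25]]
det(O) = 5·(-25) - 0·20 = -125 - 0 = -125
Since det(O) ≠ 0, rank(O) = 2 and the system is completely observable.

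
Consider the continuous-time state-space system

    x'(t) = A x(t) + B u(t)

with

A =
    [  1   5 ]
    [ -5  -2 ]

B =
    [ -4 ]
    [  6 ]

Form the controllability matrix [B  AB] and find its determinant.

-188

AB = [[26], [8]]
Controllability matrix C = [B  AB] = [[-4, 26], [6, 8]]
det(C) = (-4)·8 - 26·6 = -32 - 156 = -188
Since det(C) ≠ 0, rank(C) = 2 and the system is completely controllable.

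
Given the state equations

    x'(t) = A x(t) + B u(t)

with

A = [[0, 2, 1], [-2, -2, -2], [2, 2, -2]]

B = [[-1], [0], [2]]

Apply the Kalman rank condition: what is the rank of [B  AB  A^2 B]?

AB = [[2], [-2], [-6]]
A^2B = [[-10], [12], [12]]
Controllability matrix C = [B  AB  A^2B] = [[-1, 2, -10], [0, -2, 12], [2, -6, 12]]
det(C) = (-1)·((-2)·12 - 12·(-6)) - 2·(0·12 - 12·2) + (-10)·(0·(-6) - (-2)·2) = (-1)·48 - 2·(-24) + (-10)·4 = -40 ≠ 0, so rank(C) = 3.
rank(C) = 3 = n, so the pair (A, B) is completely controllable.

3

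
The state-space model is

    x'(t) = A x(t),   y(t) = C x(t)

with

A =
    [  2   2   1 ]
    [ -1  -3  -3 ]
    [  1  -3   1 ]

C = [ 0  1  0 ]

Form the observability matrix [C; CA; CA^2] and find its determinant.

CA = [[-1, -3, -3]]
CA^2 = [[-2, 16, 5]]
Observability matrix O = [C; CA; CA^2] = [[0, 1, 0], [-1, -3, -3], [-2, 16, 5]]
Expanding along the first row, det(O) = 0·((-3)·5 - (-3)·16) - 1·((-1)·5 - (-3)·(-2)) + 0·((-1)·16 - (-3)·(-2)) = 0·33 - 1·(-11) + 0·(-22) = 11
Since det(O) ≠ 0, rank(O) = 3 and the system is completely observable.

11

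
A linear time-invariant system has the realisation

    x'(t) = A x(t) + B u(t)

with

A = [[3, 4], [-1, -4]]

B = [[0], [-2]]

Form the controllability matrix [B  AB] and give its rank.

AB = [[-8], [8]]
Controllability matrix C = [B  AB] = [[0, -8], [-2, 8]]
det(C) = 0·8 - (-8)·(-2) = 0 - 16 = -16 ≠ 0, so rank(C) = 2.
rank(C) = 2 = n, so the pair (A, B) is completely controllable.

2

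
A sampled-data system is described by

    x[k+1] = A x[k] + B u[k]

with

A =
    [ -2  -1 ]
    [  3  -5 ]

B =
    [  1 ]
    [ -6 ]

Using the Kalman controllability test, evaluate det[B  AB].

AB = [[4], [33]]
Controllability matrix C = [B  AB] = [[1, 4], [-6, 33]]
det(C) = 1·33 - 4·(-6) = 33 - (-24) = 57
Since det(C) ≠ 0, rank(C) = 2 and the system is completely controllable.

57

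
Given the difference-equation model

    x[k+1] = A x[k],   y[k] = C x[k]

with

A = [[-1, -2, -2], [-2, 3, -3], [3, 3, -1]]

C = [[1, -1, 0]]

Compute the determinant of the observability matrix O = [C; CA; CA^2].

-46

CA = [[1, -5, 1]]
CA^2 = [[12, -14, 12]]
Observability matrix O = [C; CA; CA^2] = [[1, -1, 0], [1, -5, 1], [12, -14, 12]]
Expanding along the first row, det(O) = 1·((-5)·12 - 1·(-14)) - (-1)·(1·12 - 1·12) + 0·(1·(-14) - (-5)·12) = 1·(-46) - (-1)·0 + 0·46 = -46
Since det(O) ≠ 0, rank(O) = 3 and the system is completely observable.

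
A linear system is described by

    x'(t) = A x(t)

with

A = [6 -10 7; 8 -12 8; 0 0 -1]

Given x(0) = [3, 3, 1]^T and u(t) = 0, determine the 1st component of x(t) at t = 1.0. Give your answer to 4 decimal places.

0.2905

det(sI - A) = s^3 - (tr A)s^2 + (M11 + M22 + M33)s - det A, where Mii is the 2×2 principal minor of A obtained by deleting row i and column i.
tr A = 6 + (-12) + (-1) = -7; M11 = (-12)·(-1) - 8·0 = 12 - 0 = 12; M22 = 6·(-1) - 7·0 = -6 - 0 = -6; M33 = 6·(-12) - (-10)·8 = -72 - (-80) = 8; sum of minors = 14.
det A = 6·((-12)·(-1) - 8·0) - (-10)·(8·(-1) - 8·0) + 7·(8·0 - (-12)·0) = 6·12 - (-10)·(-8) + 7·0 = -8.
So p(s) = det(sI - A) = s^3 + 7s^2 + 14s + 8.
Rational-root test: any integer root divides 8. Testing small divisors, s = -1 works: p(-1) = -1 + 7 + (-14) + 8 = 0, so (s + 1) is a factor.
Dividing, p(s) = (s + 1)(s^2 + 6s + 8).
Factor s^2 + 6s + 8: two numbers with sum -6 and product 8 are -2 and -4, so s^2 + 6s + 8 = (s + 2)(s + 4).
Hence p(s) = (s + 1) (s + 2) (s + 4), with roots -4, -2, -1.
The eigenvalues -4, -2, -1 are distinct and real, so A is diagonalisable and x(t) = e^{At} x(0) = V diag(e^{λ_i t}) V^{-1} x(0), where the columns of V are the eigenvectors.
λ = -4: A - (-4)I = [[10, -10, 7], [8, -8, 8], [0, 0, 3]]. v must be orthogonal to every row; (row 1) × (row 2) = [-24, -24, 0], so take v_1 = [1, 1, 0]^T.
λ = -2: A - (-2)I = [[8, -10, 7], [8, -10, 8], [0, 0, 1]]. v must be orthogonal to every row; (row 1) × (row 2) = [-10, -8, 0], so take v_2 = [-5, -4, 0]^T.
λ = -1: A - (-1)I = [[7, -10, 7], [8, -11, 8], [0, 0, 0]]. v must be orthogonal to every row; (row 1) × (row 2) = [-3, 0, 3], so take v_3 = [-1, 0, 1]^T.
V = [v_1 v_2 v_3] = [[1, -5, -1], [1, -4, 0], [0, 0, 1]] has det V = 1, so V^{-1} = adj(V)/det V = [[-4, 5, -4], [-1, 1, -1], [0, 0, 1]].
Modal coordinates z(0) = V^{-1} x(0): (-4)·3 + 5·3 + (-4)·1 = -1; (-1)·3 + 1·3 + (-1)·1 = -1; 0·3 + 0·3 + 1·1 = 1; so z(0) = [-1, -1, 1]^T.
x_1(t) = Σ_i (v_i)_1 · z_i(0) · e^{λ_i t} (row 1 of V times the modal terms).
x_1(1.0) = 1·(-1)·e^{-4·1.0} + (-5)·(-1)·e^{-2·1.0} + (-1)·1·e^{-1·1.0} = (-1)·0.018316 + 5·0.135335 + (-1)·0.367879 = 0.2905.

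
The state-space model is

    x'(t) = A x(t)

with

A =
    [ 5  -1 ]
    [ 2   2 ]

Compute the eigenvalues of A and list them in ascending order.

det(sI - A) = s^2 - (tr A)s + det A, with tr A = 5 + 2 = 7 and det A = 5·2 - (-1)·2 = 10 - (-2) = 12.
So p(s) = det(sI - A) = s^2 - 7s + 12.
Factor s^2 - 7s + 12: two numbers with sum 7 and product 12 are 4 and 3, so s^2 - 7s + 12 = (s - 4)(s - 3).
Hence p(s) = (s - 4) (s - 3), with roots 3, 4.
At least one eigenvalue has non-negative real part, so the system is not asymptotically stable.

3, 4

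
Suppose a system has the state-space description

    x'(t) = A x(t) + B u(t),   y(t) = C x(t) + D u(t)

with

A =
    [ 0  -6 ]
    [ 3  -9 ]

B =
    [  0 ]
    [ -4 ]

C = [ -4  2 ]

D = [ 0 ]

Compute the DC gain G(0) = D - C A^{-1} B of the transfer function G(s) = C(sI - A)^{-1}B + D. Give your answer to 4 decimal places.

G(0) = C(-A)^{-1}B + D = -C A^{-1} B + D.
det A = 18, so A^{-1} = (1/18)·adj(A) = [[-1/2, 1/3], [-1/6, 0]]
A^{-1} B = [-4/3, 0]^T
C A^{-1} B = 16/3
G(0) = D - C A^{-1} B = 0 - (16/3) = -16/3 ≈ -5.3333

-5.3333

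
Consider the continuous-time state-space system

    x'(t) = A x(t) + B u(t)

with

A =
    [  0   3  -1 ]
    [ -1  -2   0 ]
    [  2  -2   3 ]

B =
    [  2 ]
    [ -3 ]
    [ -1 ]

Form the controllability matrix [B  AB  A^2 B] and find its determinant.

AB = [[-8], [4], [7]]
A^2B = [[5], [0], [-3]]
Controllability matrix C = [B  AB  A^2B] = [[2, -8, 5], [-3, 4, 0], [-1, 7, -3]]
Expanding along the first row, det(C) = 2·(4·(-3) - 0·7) - (-8)·((-3)·(-3) - 0·(-1)) + 5·((-3)·7 - 4·(-1)) = 2·(-12) - (-8)·9 + 5·(-17) = -37
Since det(C) ≠ 0, rank(C) = 3 and the system is completely controllable.

-37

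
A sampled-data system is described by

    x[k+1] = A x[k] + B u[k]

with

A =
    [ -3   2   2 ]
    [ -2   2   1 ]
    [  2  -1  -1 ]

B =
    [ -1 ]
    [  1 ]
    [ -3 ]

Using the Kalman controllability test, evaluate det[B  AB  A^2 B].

AB = [[-1], [1], [0]]
A^2B = [[5], [4], [-3]]
Controllability matrix C = [B  AB  A^2B] = [[-1, -1, 5], [1, 1, 4], [-3, 0, -3]]
Expanding along the first row, det(C) = (-1)·(1·(-3) - 4·0) - (-1)·(1·(-3) - 4·(-3)) + 5·(1·0 - 1·(-3)) = (-1)·(-3) - (-1)·9 + 5·3 = 27
Since det(C) ≠ 0, rank(C) = 3 and the system is completely controllable.

27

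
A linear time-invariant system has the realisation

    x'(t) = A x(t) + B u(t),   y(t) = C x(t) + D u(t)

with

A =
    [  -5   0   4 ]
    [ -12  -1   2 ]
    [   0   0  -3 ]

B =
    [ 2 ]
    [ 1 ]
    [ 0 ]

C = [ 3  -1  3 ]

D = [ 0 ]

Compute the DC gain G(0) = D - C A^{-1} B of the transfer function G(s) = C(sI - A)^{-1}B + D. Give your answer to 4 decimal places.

G(0) = C(-A)^{-1}B + D = -C A^{-1} B + D.
det A = -15, so A^{-1} = (1/-15)·adj(A) = [[-1/5, 0, -4/15], [12/5, -1, 38/15], [0, 0, -1/3]]
A^{-1} B = [-2/5, 19/5, 0]^T
C A^{-1} B = -5
G(0) = D - C A^{-1} B = 0 - (-5) = 5

5.0000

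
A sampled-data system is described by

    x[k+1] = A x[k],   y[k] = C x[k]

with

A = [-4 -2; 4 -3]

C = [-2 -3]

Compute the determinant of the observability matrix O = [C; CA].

CA = [[-4, 13]]
Observability matrix O = [C; CA] = [[-2, -3], [-4, 13]]
det(O) = (-2)·13 - (-3)·(-4) = -26 - 12 = -38
Since det(O) ≠ 0, rank(O) = 2 and the system is completely observable.

-38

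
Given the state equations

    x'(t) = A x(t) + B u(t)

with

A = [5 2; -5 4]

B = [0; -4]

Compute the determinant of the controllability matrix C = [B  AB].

-32

AB = [[-8], [-16]]
Controllability matrix C = [B  AB] = [[0, -8], [-4, -16]]
det(C) = 0·(-16) - (-8)·(-4) = 0 - 32 = -32
Since det(C) ≠ 0, rank(C) = 2 and the system is completely controllable.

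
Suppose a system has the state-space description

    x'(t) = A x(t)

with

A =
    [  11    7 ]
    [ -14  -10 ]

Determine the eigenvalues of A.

det(sI - A) = s^2 - (tr A)s + det A, with tr A = 11 + (-10) = 1 and det A = 11·(-10) - 7·(-14) = -110 - (-98) = -12.
So p(s) = det(sI - A) = s^2 - s - 12.
Factor s^2 - s - 12: two numbers with sum 1 and product -12 are 4 and -3, so s^2 - s - 12 = (s - 4)(s + 3).
Hence p(s) = (s - 4) (s + 3), with roots -3, 4.
At least one eigenvalue has non-negative real part, so the system is not asymptotically stable.

-3, 4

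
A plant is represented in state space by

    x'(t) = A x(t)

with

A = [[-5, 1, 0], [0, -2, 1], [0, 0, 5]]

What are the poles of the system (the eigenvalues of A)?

-5, -2, 5

det(sI - A) = s^3 - (tr A)s^2 + (M11 + M22 + M33)s - det A, where Mii is the 2×2 principal minor of A obtained by deleting row i and column i.
tr A = (-5) + (-2) + 5 = -2; M11 = (-2)·5 - 1·0 = -10 - 0 = -10; M22 = (-5)·5 - 0·0 = -25 - 0 = -25; M33 = (-5)·(-2) - 1·0 = 10 - 0 = 10; sum of minors = -25.
det A = (-5)·((-2)·5 - 1·0) - 1·(0·5 - 1·0) + 0·(0·0 - (-2)·0) = (-5)·(-10) - 1·0 + 0·0 = 50.
So p(s) = det(sI - A) = s^3 + 2s^2 - 25s - 50.
Rational-root test: any integer root divides -50. Testing small divisors, s = -2 works: p(-2) = -8 + 8 + 50 + (-50) = 0, so (s + 2) is a factor.
Dividing, p(s) = (s + 2)(s^2 - 25).
Factor s^2 - 25: two numbers with sum 0 and product -25 are 5 and -5, so s^2 - 25 = (s - 5)(s + 5).
Hence p(s) = (s - 5) (s + 2) (s + 5), with roots -5, -2, 5.
At least one eigenvalue has non-negative real part, so the system is not asymptotically stable.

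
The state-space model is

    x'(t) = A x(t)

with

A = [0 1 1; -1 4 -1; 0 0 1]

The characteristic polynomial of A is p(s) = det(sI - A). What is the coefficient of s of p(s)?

5

Expand det(sI - A) for the 3×3 matrix.
p(s) = s^3 - 5s^2 + 5s - 1.
(Check: constant term = det(-A) = (-1)^3 det A = -1; coefficient of s^2 = -tr A = -5.)
The coefficient of s is 5.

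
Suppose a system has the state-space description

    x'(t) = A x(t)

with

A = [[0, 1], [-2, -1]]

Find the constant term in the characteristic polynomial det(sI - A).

For a 2×2 matrix, det(sI - A) = s^2 - (tr A)s + det A.
tr A = -1, det A = 2.
So p(s) = s^2 + s + 2.
The constant term is 2.

2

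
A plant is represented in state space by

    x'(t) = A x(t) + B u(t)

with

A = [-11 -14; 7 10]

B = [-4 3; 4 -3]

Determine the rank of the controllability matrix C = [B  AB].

AB = [[-12, 9], [12, -9]]
Controllability matrix C = [B  AB] = [[-4, 3, -12, 9], [4, -3, 12, -9]]
Every column of C is a scalar multiple of column 1 = [-4, 4] (multipliers 1, -3/4, 3, -9/4), so the columns span a one-dimensional space.
C ≠ 0, hence rank(C) = 1.
rank(C) = 1 < n = 2, so the pair (A, B) is not completely controllable.

1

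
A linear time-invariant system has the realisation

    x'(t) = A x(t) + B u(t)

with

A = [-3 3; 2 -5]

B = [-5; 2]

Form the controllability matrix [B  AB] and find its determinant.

58

AB = [[21], [-20]]
Controllability matrix C = [B  AB] = [[-5, 21], [2, -20]]
det(C) = (-5)·(-20) - 21·2 = 100 - 42 = 58
Since det(C) ≠ 0, rank(C) = 2 and the system is completely controllable.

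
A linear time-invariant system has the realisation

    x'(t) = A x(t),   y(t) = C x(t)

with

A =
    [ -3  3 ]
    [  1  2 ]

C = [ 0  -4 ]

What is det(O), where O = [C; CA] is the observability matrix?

CA = [[-4, -8]]
Observability matrix O = [C; CA] = [[0, -4], [-4, -8]]
det(O) = 0·(-8) - (-4)·(-4) = 0 - 16 = -16
Since det(O) ≠ 0, rank(O) = 2 and the system is completely observable.

-16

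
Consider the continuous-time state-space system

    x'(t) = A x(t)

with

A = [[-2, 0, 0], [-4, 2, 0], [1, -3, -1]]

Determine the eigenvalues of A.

-2, -1, 2

det(sI - A) = s^3 - (tr A)s^2 + (M11 + M22 + M33)s - det A, where Mii is the 2×2 principal minor of A obtained by deleting row i and column i.
tr A = (-2) + 2 + (-1) = -1; M11 = 2·(-1) - 0·(-3) = -2 - 0 = -2; M22 = (-2)·(-1) - 0·1 = 2 - 0 = 2; M33 = (-2)·2 - 0·(-4) = -4 - 0 = -4; sum of minors = -4.
det A = (-2)·(2·(-1) - 0·(-3)) - 0·((-4)·(-1) - 0·1) + 0·((-4)·(-3) - 2·1) = (-2)·(-2) - 0·4 + 0·10 = 4.
So p(s) = det(sI - A) = s^3 + s^2 - 4s - 4.
Rational-root test: any integer root divides -4. Testing small divisors, s = -1 works: p(-1) = -1 + 1 + 4 + (-4) = 0, so (s + 1) is a factor.
Dividing, p(s) = (s + 1)(s^2 - 4).
Factor s^2 - 4: two numbers with sum 0 and product -4 are 2 and -2, so s^2 - 4 = (s - 2)(s + 2).
Hence p(s) = (s - 2) (s + 1) (s + 2), with roots -2, -1, 2.
At least one eigenvalue has non-negative real part, so the system is not asymptotically stable.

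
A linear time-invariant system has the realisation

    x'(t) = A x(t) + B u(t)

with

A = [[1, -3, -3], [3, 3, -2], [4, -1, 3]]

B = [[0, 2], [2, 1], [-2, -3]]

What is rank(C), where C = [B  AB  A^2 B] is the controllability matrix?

AB = [[0, 8], [10, 15], [-8, -2]]
A^2B = [[-6, -31], [46, 73], [-34, 11]]
Controllability matrix C = [B  AB  A^2B] = [[0, 2, 0, 8, -6, -31], [2, 1, 10, 15, 46, 73], [-2, -3, -8, -2, -34, 11]]
Take the 3×3 submatrix of C formed by columns 1, 2, 3: [[0, 2, 0], [2, 1, 10], [-2, -3, -8]]. Its determinant is 0·(1·(-8) - 10·(-3)) - 2·(2·(-8) - 10·(-2)) + 0·(2·(-3) - 1·(-2)) = 0·22 - 2·4 + 0·(-4) = -8 ≠ 0.
So rank(C) ≥ 3; since C has 3 rows, rank(C) = 3.
rank(C) = 3 = n, so the pair (A, B) is completely controllable.

3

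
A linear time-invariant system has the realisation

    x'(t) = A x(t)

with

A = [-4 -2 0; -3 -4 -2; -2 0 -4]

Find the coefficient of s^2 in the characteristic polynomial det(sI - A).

12

Expand det(sI - A) for the 3×3 matrix.
p(s) = s^3 + 12s^2 + 42s + 48.
(Check: constant term = det(-A) = (-1)^3 det A = 48; coefficient of s^2 = -tr A = 12.)
The coefficient of s^2 is 12.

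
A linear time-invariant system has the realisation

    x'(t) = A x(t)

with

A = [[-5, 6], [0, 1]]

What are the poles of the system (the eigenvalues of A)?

-5, 1

det(sI - A) = s^2 - (tr A)s + det A, with tr A = (-5) + 1 = -4 and det A = (-5)·1 - 6·0 = -5 - 0 = -5.
So p(s) = det(sI - A) = s^2 + 4s - 5.
Factor s^2 + 4s - 5: two numbers with sum -4 and product -5 are 1 and -5, so s^2 + 4s - 5 = (s - 1)(s + 5).
Hence p(s) = (s - 1) (s + 5), with roots -5, 1.
At least one eigenvalue has non-negative real part, so the system is not asymptotically stable.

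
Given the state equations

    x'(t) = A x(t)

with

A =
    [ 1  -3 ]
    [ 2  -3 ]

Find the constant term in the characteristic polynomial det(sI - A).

For a 2×2 matrix, det(sI - A) = s^2 - (tr A)s + det A.
tr A = -2, det A = 3.
So p(s) = s^2 + 2s + 3.
The constant term is 3.

3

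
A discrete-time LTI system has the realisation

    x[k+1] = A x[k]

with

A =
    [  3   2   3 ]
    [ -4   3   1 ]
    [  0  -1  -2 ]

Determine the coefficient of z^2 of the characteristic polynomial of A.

-4

Expand det(zI - A) for the 3×3 matrix.
p(z) = z^3 - 4z^2 + 6z + 19.
(Check: constant term = det(-A) = (-1)^3 det A = 19; coefficient of z^2 = -tr A = -4.)
The coefficient of z^2 is -4.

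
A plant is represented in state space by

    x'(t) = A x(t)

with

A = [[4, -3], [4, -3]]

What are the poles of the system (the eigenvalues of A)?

0, 1

det(sI - A) = s^2 - (tr A)s + det A, with tr A = 4 + (-3) = 1 and det A = 4·(-3) - (-3)·4 = -12 - (-12) = 0.
So p(s) = det(sI - A) = s^2 - s.
Factor s^2 - s: two numbers with sum 1 and product 0 are 1 and 0, so s^2 - s = s(s - 1).
Hence p(s) = s (s - 1), with roots 0, 1.
At least one eigenvalue has non-negative real part, so the system is not asymptotically stable.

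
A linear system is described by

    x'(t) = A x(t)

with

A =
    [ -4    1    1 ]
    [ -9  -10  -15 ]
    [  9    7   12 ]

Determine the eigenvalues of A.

-4, -3, 5

det(sI - A) = s^3 - (tr A)s^2 + (M11 + M22 + M33)s - det A, where Mii is the 2×2 principal minor of A obtained by deleting row i and column i.
tr A = (-4) + (-10) + 12 = -2; M11 = (-10)·12 - (-15)·7 = -120 - (-105) = -15; M22 = (-4)·12 - 1·9 = -48 - 9 = -57; M33 = (-4)·(-10) - 1·(-9) = 40 - (-9) = 49; sum of minors = -23.
det A = (-4)·((-10)·12 - (-15)·7) - 1·((-9)·12 - (-15)·9) + 1·((-9)·7 - (-10)·9) = (-4)·(-15) - 1·27 + 1·27 = 60.
So p(s) = det(sI - A) = s^3 + 2s^2 - 23s - 60.
Rational-root test: any integer root divides -60. Testing small divisors, s = -3 works: p(-3) = -27 + 18 + 69 + (-60) = 0, so (s + 3) is a factor.
Dividing, p(s) = (s + 3)(s^2 - s - 20).
Factor s^2 - s - 20: two numbers with sum 1 and product -20 are 5 and -4, so s^2 - s - 20 = (s - 5)(s + 4).
Hence p(s) = (s - 5) (s + 3) (s + 4), with roots -4, -3, 5.
At least one eigenvalue has non-negative real part, so the system is not asymptotically stable.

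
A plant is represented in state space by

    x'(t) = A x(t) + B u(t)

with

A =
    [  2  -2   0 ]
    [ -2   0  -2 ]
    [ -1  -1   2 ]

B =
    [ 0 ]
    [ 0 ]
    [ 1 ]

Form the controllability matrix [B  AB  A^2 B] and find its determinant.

8

AB = [[0], [-2], [2]]
A^2B = [[4], [-4], [6]]
Controllability matrix C = [B  AB  A^2B] = [[0, 0, 4], [0, -2, -4], [1, 2, 6]]
Expanding along the first row, det(C) = 0·((-2)·6 - (-4)·2) - 0·(0·6 - (-4)·1) + 4·(0·2 - (-2)·1) = 0·(-4) - 0·4 + 4·2 = 8
Since det(C) ≠ 0, rank(C) = 3 and the system is completely controllable.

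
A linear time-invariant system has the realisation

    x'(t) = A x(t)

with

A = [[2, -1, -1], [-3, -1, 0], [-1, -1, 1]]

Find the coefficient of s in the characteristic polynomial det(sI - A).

Expand det(sI - A) for the 3×3 matrix.
p(s) = s^3 - 2s^2 - 5s + 7.
(Check: constant term = det(-A) = (-1)^3 det A = 7; coefficient of s^2 = -tr A = -2.)
The coefficient of s is -5.

-5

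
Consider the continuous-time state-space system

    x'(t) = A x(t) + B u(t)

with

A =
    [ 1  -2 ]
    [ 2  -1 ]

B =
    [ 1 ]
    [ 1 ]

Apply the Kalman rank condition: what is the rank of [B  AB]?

2

AB = [[-1], [1]]
Controllability matrix C = [B  AB] = [[1, -1], [1, 1]]
det(C) = 1·1 - (-1)·1 = 1 - (-1) = 2 ≠ 0, so rank(C) = 2.
rank(C) = 2 = n, so the pair (A, B) is completely controllable.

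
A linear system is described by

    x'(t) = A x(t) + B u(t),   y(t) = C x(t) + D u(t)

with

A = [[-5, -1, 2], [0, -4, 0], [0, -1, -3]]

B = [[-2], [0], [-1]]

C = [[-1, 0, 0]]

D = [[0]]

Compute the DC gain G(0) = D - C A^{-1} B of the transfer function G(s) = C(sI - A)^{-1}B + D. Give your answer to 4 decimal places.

0.5333

G(0) = C(-A)^{-1}B + D = -C A^{-1} B + D.
det A = -60, so A^{-1} = (1/-60)·adj(A) = [[-1/5, 1/12, -2/15], [0, -1/4, 0], [0, 1/12, -1/3]]
A^{-1} B = [8/15, 0, 1/3]^T
C A^{-1} B = -8/15
G(0) = D - C A^{-1} B = 0 - (-8/15) = 8/15 ≈ 0.5333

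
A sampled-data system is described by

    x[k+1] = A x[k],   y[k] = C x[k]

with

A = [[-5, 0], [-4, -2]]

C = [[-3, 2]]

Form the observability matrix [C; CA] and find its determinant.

CA = [[7, -4]]
Observability matrix O = [C; CA] = [[-3, 2], [7, -4]]
det(O) = (-3)·(-4) - 2·7 = 12 - 14 = -2
Since det(O) ≠ 0, rank(O) = 2 and the system is completely observable.

-2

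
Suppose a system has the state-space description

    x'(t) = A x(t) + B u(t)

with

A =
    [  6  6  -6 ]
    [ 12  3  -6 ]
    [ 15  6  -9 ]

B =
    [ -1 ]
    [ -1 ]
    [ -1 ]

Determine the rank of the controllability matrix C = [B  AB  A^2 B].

AB = [[-6], [-9], [-12]]
A^2B = [[-18], [-27], [-36]]
Controllability matrix C = [B  AB  A^2B] = [[-1, -6, -18], [-1, -9, -27], [-1, -12, -36]]
The rows r1, r2, r3 of C are linearly dependent: r1 - 2·r2 + r3 = 0 (check each entry), so rank(C) ≤ 2.
The 2×2 minor from rows 1, 2, columns 1, 2 is (-1)·(-9) - (-6)·(-1) = 9 - 6 = 3 ≠ 0, so rank(C) = 2.
rank(C) = 2 < n = 3, so the pair (A, B) is not completely controllable.

2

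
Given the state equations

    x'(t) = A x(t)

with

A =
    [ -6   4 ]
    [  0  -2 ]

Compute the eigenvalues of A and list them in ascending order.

det(sI - A) = s^2 - (tr A)s + det A, with tr A = (-6) + (-2) = -8 and det A = (-6)·(-2) - 4·0 = 12 - 0 = 12.
So p(s) = det(sI - A) = s^2 + 8s + 12.
Factor s^2 + 8s + 12: two numbers with sum -8 and product 12 are -2 and -6, so s^2 + 8s + 12 = (s + 2)(s + 6).
Hence p(s) = (s + 2) (s + 6), with roots -6, -2.
All eigenvalues have negative real part, so the system is asymptotically stable.

-6, -2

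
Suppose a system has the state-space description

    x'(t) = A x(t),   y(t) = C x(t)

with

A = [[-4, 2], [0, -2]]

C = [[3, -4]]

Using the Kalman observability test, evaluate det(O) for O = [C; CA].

CA = [[-12, 14]]
Observability matrix O = [C; CA] = [[3, -4], [-12, 14]]
det(O) = 3·14 - (-4)·(-12) = 42 - 48 = -6
Since det(O) ≠ 0, rank(O) = 2 and the system is completely observable.

-6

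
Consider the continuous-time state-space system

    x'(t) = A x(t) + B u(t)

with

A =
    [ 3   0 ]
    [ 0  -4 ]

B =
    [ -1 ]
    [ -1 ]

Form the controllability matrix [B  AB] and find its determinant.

-7

AB = [[-3], [4]]
Controllability matrix C = [B  AB] = [[-1, -3], [-1, 4]]
det(C) = (-1)·4 - (-3)·(-1) = -4 - 3 = -7
Since det(C) ≠ 0, rank(C) = 2 and the system is completely controllable.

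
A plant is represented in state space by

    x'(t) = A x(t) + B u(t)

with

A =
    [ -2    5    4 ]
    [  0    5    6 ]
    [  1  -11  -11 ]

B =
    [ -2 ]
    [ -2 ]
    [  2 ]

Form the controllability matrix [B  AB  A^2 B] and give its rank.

AB = [[2], [2], [-2]]
A^2B = [[-2], [-2], [2]]
Controllability matrix C = [B  AB  A^2B] = [[-2, 2, -2], [-2, 2, -2], [2, -2, 2]]
Every column of C is a scalar multiple of column 1 = [-2, -2, 2] (multipliers 1, -1, 1), so the columns span a one-dimensional space.
C ≠ 0, hence rank(C) = 1.
rank(C) = 1 < n = 3, so the pair (A, B) is not completely controllable.

1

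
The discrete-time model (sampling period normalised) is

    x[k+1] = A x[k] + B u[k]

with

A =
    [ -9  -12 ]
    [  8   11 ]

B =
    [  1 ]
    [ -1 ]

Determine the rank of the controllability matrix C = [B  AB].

1

AB = [[3], [-3]]
Controllability matrix C = [B  AB] = [[1, 3], [-1, -3]]
Every column of C is a scalar multiple of column 1 = [1, -1] (multipliers 1, 3), so the columns span a one-dimensional space.
C ≠ 0, hence rank(C) = 1.
rank(C) = 1 < n = 2, so the pair (A, B) is not completely controllable.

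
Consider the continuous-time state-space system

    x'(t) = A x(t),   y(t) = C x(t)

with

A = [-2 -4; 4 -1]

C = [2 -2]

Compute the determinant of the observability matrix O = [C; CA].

-36

CA = [[-12, -6]]
Observability matrix O = [C; CA] = [[2, -2], [-12, -6]]
det(O) = 2·(-6) - (-2)·(-12) = -12 - 24 = -36
Since det(O) ≠ 0, rank(O) = 2 and the system is completely observable.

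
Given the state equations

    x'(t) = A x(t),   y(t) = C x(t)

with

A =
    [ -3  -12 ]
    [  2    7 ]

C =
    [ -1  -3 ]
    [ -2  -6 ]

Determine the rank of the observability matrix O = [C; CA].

CA = [[-3, -9], [-6, -18]]
Observability matrix O = [C; CA] = [[-1, -3], [-2, -6], [-3, -9], [-6, -18]]
Every row of O is a scalar multiple of row 1 = [-1, -3] (multipliers 1, 2, 3, 6), so the rows span a one-dimensional space.
O ≠ 0, hence rank(O) = 1.
rank(O) = 1 < n = 2, so the pair (A, C) is not completely observable.

1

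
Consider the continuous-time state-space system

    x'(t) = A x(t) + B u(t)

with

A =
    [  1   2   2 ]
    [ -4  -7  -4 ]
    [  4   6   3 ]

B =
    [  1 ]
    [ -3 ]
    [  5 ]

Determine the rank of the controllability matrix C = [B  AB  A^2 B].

AB = [[5], [-3], [1]]
A^2B = [[1], [-3], [5]]
Controllability matrix C = [B  AB  A^2B] = [[1, 5, 1], [-3, -3, -3], [5, 1, 5]]
The rows r1, r2, r3 of C are linearly dependent: r1 + 2·r2 + r3 = 0 (check each entry), so rank(C) ≤ 2.
The 2×2 minor from rows 1, 2, columns 1, 2 is 1·(-3) - 5·(-3) = -3 - (-15) = 12 ≠ 0, so rank(C) = 2.
rank(C) = 2 < n = 3, so the pair (A, B) is not completely controllable.

2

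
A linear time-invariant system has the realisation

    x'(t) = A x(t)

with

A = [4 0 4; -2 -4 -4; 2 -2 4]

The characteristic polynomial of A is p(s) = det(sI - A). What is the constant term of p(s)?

Expand det(sI - A) for the 3×3 matrix.
p(s) = s^3 - 4s^2 - 32s + 48.
(Check: constant term = det(-A) = (-1)^3 det A = 48; coefficient of s^2 = -tr A = -4.)
The constant term is 48.

48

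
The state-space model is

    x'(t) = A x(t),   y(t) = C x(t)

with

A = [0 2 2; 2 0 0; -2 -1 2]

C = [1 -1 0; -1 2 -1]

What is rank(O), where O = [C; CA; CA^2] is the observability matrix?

3

CA = [[-2, 2, 2], [6, -1, -4]]
CA^2 = [[0, -6, 0], [6, 16, 4]]
Observability matrix O = [C; CA; CA^2] = [[1, -1, 0], [-1, 2, -1], [-2, 2, 2], [6, -1, -4], [0, -6, 0], [6, 16, 4]]
Take the 3×3 submatrix of O formed by rows 1, 2, 3: [[1, -1, 0], [-1, 2, -1], [-2, 2, 2]]. Its determinant is 1·(2·2 - (-1)·2) - (-1)·((-1)·2 - (-1)·(-2)) + 0·((-1)·2 - 2·(-2)) = 1·6 - (-1)·(-4) + 0·2 = 2 ≠ 0.
So rank(O) ≥ 3; since O has 3 columns, rank(O) = 3.
rank(O) = 3 = n, so the pair (A, C) is completely observable.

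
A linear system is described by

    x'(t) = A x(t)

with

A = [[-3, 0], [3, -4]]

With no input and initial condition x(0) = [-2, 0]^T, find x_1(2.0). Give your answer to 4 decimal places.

det(sI - A) = s^2 - (tr A)s + det A, with tr A = (-3) + (-4) = -7 and det A = (-3)·(-4) - 0·3 = 12 - 0 = 12.
So p(s) = det(sI - A) = s^2 + 7s + 12.
Factor s^2 + 7s + 12: two numbers with sum -7 and product 12 are -3 and -4, so s^2 + 7s + 12 = (s + 3)(s + 4).
Hence p(s) = (s + 3) (s + 4), with roots -4, -3.
The eigenvalues -4, -3 are distinct and real, so A is diagonalisable and x(t) = e^{At} x(0) = V diag(e^{λ_i t}) V^{-1} x(0), where the columns of V are the eigenvectors.
λ = -4: A - (-4)I = [[1, 0], [3, 0]]. Row 1 gives 1·v1 + 0·v2 = 0, so take v_1 = [0, -1]^T.
λ = -3: A - (-3)I = [[0, 0], [3, -1]]. Row 2 gives 3·v1 + (-1)·v2 = 0, so take v_2 = [1, 3]^T.
V = [v_1 v_2] = [[0, 1], [-1, 3]] has det V = 1, so V^{-1} = adj(V)/det V = [[3, -1], [1, 0]].
Modal coordinates z(0) = V^{-1} x(0): 3·(-2) + (-1)·0 = -6; 1·(-2) + 0·0 = -2; so z(0) = [-6, -2]^T.
x_1(t) = Σ_i (v_i)_1 · z_i(0) · e^{λ_i t} (row 1 of V times the modal terms).
x_1(2.0) = 0·(-6)·e^{-4·2.0} + 1·(-2)·e^{-3·2.0} = 0·0.000335 + (-2)·0.002479 = -0.0050.

-0.0050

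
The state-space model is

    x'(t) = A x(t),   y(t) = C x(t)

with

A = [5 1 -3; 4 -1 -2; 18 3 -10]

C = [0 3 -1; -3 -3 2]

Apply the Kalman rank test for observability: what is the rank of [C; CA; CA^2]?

2

CA = [[-6, -6, 4], [9, 6, -5]]
CA^2 = [[18, 12, -10], [-21, -12, 11]]
Observability matrix O = [C; CA; CA^2] = [[0, 3, -1], [-3, -3, 2], [-6, -6, 4], [9, 6, -5], [18, 12, -10], [-21, -12, 11]]
The columns c1, c2, c3 of O are linearly dependent: c1 + c2 + 3·c3 = 0 (check each entry), so rank(O) ≤ 2.
The 2×2 minor from rows 1, 2, columns 1, 2 is 0·(-3) - 3·(-3) = 0 - (-9) = 9 ≠ 0, so rank(O) = 2.
rank(O) = 2 < n = 3, so the pair (A, C) is not completely observable.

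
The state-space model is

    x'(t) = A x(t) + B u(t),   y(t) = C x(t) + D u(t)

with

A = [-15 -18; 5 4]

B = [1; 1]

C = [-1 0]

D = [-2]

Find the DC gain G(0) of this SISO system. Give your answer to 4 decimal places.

-1.2667

G(0) = C(-A)^{-1}B + D = -C A^{-1} B + D.
det A = 30, so A^{-1} = (1/30)·adj(A) = [[2/15, 3/5], [-1/6, -1/2]]
A^{-1} B = [11/15, -2/3]^T
C A^{-1} B = -11/15
G(0) = D - C A^{-1} B = -2 - (-11/15) = -19/15 ≈ -1.2667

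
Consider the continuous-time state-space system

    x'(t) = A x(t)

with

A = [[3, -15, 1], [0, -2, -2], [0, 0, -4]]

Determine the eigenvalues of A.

-4, -2, 3

det(sI - A) = s^3 - (tr A)s^2 + (M11 + M22 + M33)s - det A, where Mii is the 2×2 principal minor of A obtained by deleting row i and column i.
tr A = 3 + (-2) + (-4) = -3; M11 = (-2)·(-4) - (-2)·0 = 8 - 0 = 8; M22 = 3·(-4) - 1·0 = -12 - 0 = -12; M33 = 3·(-2) - (-15)·0 = -6 - 0 = -6; sum of minors = -10.
det A = 3·((-2)·(-4) - (-2)·0) - (-15)·(0·(-4) - (-2)·0) + 1·(0·0 - (-2)·0) = 3·8 - (-15)·0 + 1·0 = 24.
So p(s) = det(sI - A) = s^3 + 3s^2 - 10s - 24.
Rational-root test: any integer root divides -24. Testing small divisors, s = -2 works: p(-2) = -8 + 12 + 20 + (-24) = 0, so (s + 2) is a factor.
Dividing, p(s) = (s + 2)(s^2 + s - 12).
Factor s^2 + s - 12: two numbers with sum -1 and product -12 are 3 and -4, so s^2 + s - 12 = (s - 3)(s + 4).
Hence p(s) = (s - 3) (s + 2) (s + 4), with roots -4, -2, 3.
At least one eigenvalue has non-negative real part, so the system is not asymptotically stable.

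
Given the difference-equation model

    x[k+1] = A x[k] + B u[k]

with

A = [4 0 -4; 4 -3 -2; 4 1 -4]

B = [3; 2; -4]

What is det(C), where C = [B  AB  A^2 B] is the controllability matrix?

AB = [[28], [14], [30]]
A^2B = [[-8], [10], [6]]
Controllability matrix C = [B  AB  A^2B] = [[3, 28, -8], [2, 14, 10], [-4, 30, 6]]
Expanding along the first row, det(C) = 3·(14·6 - 10·30) - 28·(2·6 - 10·(-4)) + (-8)·(2·30 - 14·(-4)) = 3·(-216) - 28·52 + (-8)·116 = -3032
Since det(C) ≠ 0, rank(C) = 3 and the system is completely controllable.

-3032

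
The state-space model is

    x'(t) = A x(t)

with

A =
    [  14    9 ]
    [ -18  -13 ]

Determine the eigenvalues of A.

-4, 5

det(sI - A) = s^2 - (tr A)s + det A, with tr A = 14 + (-13) = 1 and det A = 14·(-13) - 9·(-18) = -182 - (-162) = -20.
So p(s) = det(sI - A) = s^2 - s - 20.
Factor s^2 - s - 20: two numbers with sum 1 and product -20 are 5 and -4, so s^2 - s - 20 = (s - 5)(s + 4).
Hence p(s) = (s - 5) (s + 4), with roots -4, 5.
At least one eigenvalue has non-negative real part, so the system is not asymptotically stable.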